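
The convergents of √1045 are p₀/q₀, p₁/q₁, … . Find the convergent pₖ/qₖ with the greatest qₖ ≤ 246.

7823/242

√1045 = [32; 3, 15, 1, 4, 1, 15, 3, 64, …] (period length 8).
Convergents:
  p_0/q_0 = 32/1
  p_1/q_1 = 97/3
  p_2/q_2 = 1487/46
  p_3/q_3 = 1584/49
  p_4/q_4 = 7823/242
  p_5/q_5 = 9407/291
q_4 = 242 ≤ 246 < 291 = q_5, so the answer is 7823/242.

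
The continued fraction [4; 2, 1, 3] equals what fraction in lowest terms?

48/11

Using pₖ = aₖpₖ₋₁ + pₖ₋₂ and qₖ = aₖqₖ₋₁ + qₖ₋₂:
  k=0: a=4, p=4, q=1
  k=1: a=2, p=9, q=2
  k=2: a=1, p=13, q=3
  k=3: a=3, p=48, q=11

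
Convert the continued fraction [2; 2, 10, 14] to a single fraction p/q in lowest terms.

733/296

Fold from the inside: start with 14/1.
  10 + 1/14 = 141/14
  2 + 14/141 = 296/141
  2 + 141/296 = 733/296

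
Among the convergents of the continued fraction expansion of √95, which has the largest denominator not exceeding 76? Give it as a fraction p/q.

√95 = [9; 1, 2, 1, 18, …] (period length 4).
Convergents:
  p_0/q_0 = 9/1
  p_1/q_1 = 10/1
  p_2/q_2 = 29/3
  p_3/q_3 = 39/4
  p_4/q_4 = 731/75
  p_5/q_5 = 770/79
q_4 = 75 ≤ 76 < 79 = q_5, so the answer is 731/75.

731/75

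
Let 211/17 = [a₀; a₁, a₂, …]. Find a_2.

211 = 12·17 + 7   →  a_0 = 12
17 = 2·7 + 3   →  a_1 = 2
7 = 2·3 + 1   →  a_2 = 2

2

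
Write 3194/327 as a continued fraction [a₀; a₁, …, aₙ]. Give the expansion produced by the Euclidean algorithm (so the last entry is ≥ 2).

[9; 1, 3, 3, 3, 3, 2]

3194 = 9×327 + 251
327 = 1×251 + 76
251 = 3×76 + 23
76 = 3×23 + 7
23 = 3×7 + 2
7 = 3×2 + 1
2 = 2×1 + 0  (stop)
So 3194/327 = [9; 1, 3, 3, 3, 3, 2].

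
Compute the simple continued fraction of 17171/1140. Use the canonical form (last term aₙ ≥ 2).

[15; 16, 17, 1, 3]

17171 = 15×1140 + 71
1140 = 16×71 + 4
71 = 17×4 + 3
4 = 1×3 + 1
3 = 3×1 + 0  (stop)
So 17171/1140 = [15; 16, 17, 1, 3].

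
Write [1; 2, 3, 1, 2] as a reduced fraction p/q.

36/25

Using pₖ = aₖpₖ₋₁ + pₖ₋₂ and qₖ = aₖqₖ₋₁ + qₖ₋₂:
  k=0: a=1, p=1, q=1
  k=1: a=2, p=3, q=2
  k=2: a=3, p=10, q=7
  k=3: a=1, p=13, q=9
  k=4: a=2, p=36, q=25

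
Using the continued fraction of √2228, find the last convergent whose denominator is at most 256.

√2228 = [47; 4, 1, 22, 1, 4, 94, …] (period length 6).
Convergents:
  p_0/q_0 = 47/1
  p_1/q_1 = 189/4
  p_2/q_2 = 236/5
  p_3/q_3 = 5381/114
  p_4/q_4 = 5617/119
  p_5/q_5 = 27849/590
q_4 = 119 ≤ 256 < 590 = q_5, so the answer is 5617/119.

5617/119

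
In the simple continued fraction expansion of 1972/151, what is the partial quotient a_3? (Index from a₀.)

3

1972 = 13·151 + 9   →  a_0 = 13
151 = 16·9 + 7   →  a_1 = 16
9 = 1·7 + 2   →  a_2 = 1
7 = 3·2 + 1   →  a_3 = 3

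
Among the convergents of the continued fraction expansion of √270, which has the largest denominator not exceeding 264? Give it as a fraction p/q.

√270 = [16; 2, 3, 6, 3, 2, 32, …] (period length 6).
Convergents:
  p_0/q_0 = 16/1
  p_1/q_1 = 33/2
  p_2/q_2 = 115/7
  p_3/q_3 = 723/44
  p_4/q_4 = 2284/139
  p_5/q_5 = 5291/322
q_4 = 139 ≤ 264 < 322 = q_5, so the answer is 2284/139.

2284/139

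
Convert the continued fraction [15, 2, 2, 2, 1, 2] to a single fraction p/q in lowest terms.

709/46

Fold from the inside: start with 2/1.
  1 + 1/2 = 3/2
  2 + 2/3 = 8/3
  2 + 3/8 = 19/8
  2 + 8/19 = 46/19
  15 + 19/46 = 709/46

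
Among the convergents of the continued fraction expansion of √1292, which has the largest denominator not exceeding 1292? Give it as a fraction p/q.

45901/1277

√1292 = [35; 1, 16, 1, 70, …] (period length 4).
Convergents:
  p_0/q_0 = 35/1
  p_1/q_1 = 36/1
  p_2/q_2 = 611/17
  p_3/q_3 = 647/18
  p_4/q_4 = 45901/1277
  p_5/q_5 = 46548/1295
q_4 = 1277 ≤ 1292 < 1295 = q_5, so the answer is 45901/1277.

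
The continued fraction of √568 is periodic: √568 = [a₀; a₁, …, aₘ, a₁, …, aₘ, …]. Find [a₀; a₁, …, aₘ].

a₀ = ⌊√568⌋ = 23.
With m₀=0, d₀=1 and mₖ₊₁ = dₖaₖ − mₖ, dₖ₊₁ = (n − mₖ₊₁²)/dₖ, aₖ₊₁ = ⌊(a₀+mₖ₊₁)/dₖ₊₁⌋:
  k=1: m=23, d=39, a=1
  k=2: m=16, d=8, a=4
  k=3: m=16, d=39, a=1
  k=4: m=23, d=1, a=46
d=1 and a=2a₀=46 at k=4, so the next step gives (m, d) = (23, 39) again — its k=1 value — and the period has length 4.

[23; 1, 4, 1, 46]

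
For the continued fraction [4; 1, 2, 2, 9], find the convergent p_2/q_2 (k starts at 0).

14/3

Using pₖ = aₖpₖ₋₁ + pₖ₋₂, qₖ = aₖqₖ₋₁ + qₖ₋₂ (with p₋₁=1, p₋₂=0, q₋₁=0, q₋₂=1):
  k=0: a=4, p=4, q=1
  k=1: a=1, p=5, q=1
  k=2: a=2, p=14, q=3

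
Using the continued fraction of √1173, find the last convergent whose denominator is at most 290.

9350/273

√1173 = [34; 4, 68, …] (period length 2).
Convergents:
  p_0/q_0 = 34/1
  p_1/q_1 = 137/4
  p_2/q_2 = 9350/273
  p_3/q_3 = 37537/1096
q_2 = 273 ≤ 290 < 1096 = q_3, so the answer is 9350/273.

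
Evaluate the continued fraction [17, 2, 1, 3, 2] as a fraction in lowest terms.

Fold from the inside: start with 2/1.
  3 + 1/2 = 7/2
  1 + 2/7 = 9/7
  2 + 7/9 = 25/9
  17 + 9/25 = 434/25

434/25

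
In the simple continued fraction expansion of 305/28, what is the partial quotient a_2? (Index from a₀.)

305 = 10·28 + 25   →  a_0 = 10
28 = 1·25 + 3   →  a_1 = 1
25 = 8·3 + 1   →  a_2 = 8

8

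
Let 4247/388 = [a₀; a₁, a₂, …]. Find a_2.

4247 = 10·388 + 367   →  a_0 = 10
388 = 1·367 + 21   →  a_1 = 1
367 = 17·21 + 10   →  a_2 = 17

17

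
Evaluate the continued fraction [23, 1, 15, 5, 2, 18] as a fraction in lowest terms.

Using pₖ = aₖpₖ₋₁ + pₖ₋₂ and qₖ = aₖqₖ₋₁ + qₖ₋₂:
  k=0: a=23, p=23, q=1
  k=1: a=1, p=24, q=1
  k=2: a=15, p=383, q=16
  k=3: a=5, p=1939, q=81
  k=4: a=2, p=4261, q=178
  k=5: a=18, p=78637, q=3285

78637/3285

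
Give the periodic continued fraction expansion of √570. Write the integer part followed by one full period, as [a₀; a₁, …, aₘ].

[23; 1, 6, 1, 46]

a₀ = ⌊√570⌋ = 23.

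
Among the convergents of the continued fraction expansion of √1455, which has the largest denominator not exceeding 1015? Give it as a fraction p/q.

√1455 = [38; 6, 1, 11, 1, 6, 76, …] (period length 6).
Convergents:
  p_0/q_0 = 38/1
  p_1/q_1 = 229/6
  p_2/q_2 = 267/7
  p_3/q_3 = 3166/83
  p_4/q_4 = 3433/90
  p_5/q_5 = 23764/623
  p_6/q_6 = 1809497/47438
q_5 = 623 ≤ 1015 < 47438 = q_6, so the answer is 23764/623.

23764/623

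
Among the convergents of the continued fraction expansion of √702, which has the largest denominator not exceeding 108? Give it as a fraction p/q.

2782/105

√702 = [26; 2, 52, …] (period length 2).
Convergents:
  p_0/q_0 = 26/1
  p_1/q_1 = 53/2
  p_2/q_2 = 2782/105
  p_3/q_3 = 5617/212
q_2 = 105 ≤ 108 < 212 = q_3, so the answer is 2782/105.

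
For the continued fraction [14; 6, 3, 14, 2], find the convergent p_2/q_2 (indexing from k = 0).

Using pₖ = aₖpₖ₋₁ + pₖ₋₂, qₖ = aₖqₖ₋₁ + qₖ₋₂ (with p₋₁=1, p₋₂=0, q₋₁=0, q₋₂=1):
  k=0: a=14, p=14, q=1
  k=1: a=6, p=85, q=6
  k=2: a=3, p=269, q=19

269/19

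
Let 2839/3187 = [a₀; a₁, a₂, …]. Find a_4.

2839 = 0·3187 + 2839   →  a_0 = 0
3187 = 1·2839 + 348   →  a_1 = 1
2839 = 8·348 + 55   →  a_2 = 8
348 = 6·55 + 18   →  a_3 = 6
55 = 3·18 + 1   →  a_4 = 3

3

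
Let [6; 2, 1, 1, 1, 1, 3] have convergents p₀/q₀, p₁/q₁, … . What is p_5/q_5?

Using pₖ = aₖpₖ₋₁ + pₖ₋₂, qₖ = aₖqₖ₋₁ + qₖ₋₂ (with p₋₁=1, p₋₂=0, q₋₁=0, q₋₂=1):
  k=0: a=6, p=6, q=1
  k=1: a=2, p=13, q=2
  k=2: a=1, p=19, q=3
  k=3: a=1, p=32, q=5
  k=4: a=1, p=51, q=8
  k=5: a=1, p=83, q=13

83/13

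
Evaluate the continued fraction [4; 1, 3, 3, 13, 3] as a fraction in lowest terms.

Using pₖ = aₖpₖ₋₁ + pₖ₋₂ and qₖ = aₖqₖ₋₁ + qₖ₋₂:
  k=0: a=4, p=4, q=1
  k=1: a=1, p=5, q=1
  k=2: a=3, p=19, q=4
  k=3: a=3, p=62, q=13
  k=4: a=13, p=825, q=173
  k=5: a=3, p=2537, q=532

2537/532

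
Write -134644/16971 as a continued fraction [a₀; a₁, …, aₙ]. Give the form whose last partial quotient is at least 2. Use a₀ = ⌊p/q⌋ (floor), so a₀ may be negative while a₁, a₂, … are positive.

[-8; 15, 10, 7, 1, 13]

-134644 = -8·16971 + 1124
16971 = 15·1124 + 111
1124 = 10·111 + 14
111 = 7·14 + 13
14 = 1·13 + 1
13 = 13·1 + 0  (stop)
So -134644/16971 = [-8; 15, 10, 7, 1, 13].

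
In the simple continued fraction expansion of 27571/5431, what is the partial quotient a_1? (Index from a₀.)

27571 = 5·5431 + 416   →  a_0 = 5
5431 = 13·416 + 23   →  a_1 = 13

13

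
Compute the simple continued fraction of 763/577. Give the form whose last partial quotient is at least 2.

[1; 3, 9, 1, 3, 1, 3]

763 = 1×577 + 186
577 = 3×186 + 19
186 = 9×19 + 15
19 = 1×15 + 4
15 = 3×4 + 3
4 = 1×3 + 1
3 = 3×1 + 0  (stop)
So 763/577 = [1; 3, 9, 1, 3, 1, 3].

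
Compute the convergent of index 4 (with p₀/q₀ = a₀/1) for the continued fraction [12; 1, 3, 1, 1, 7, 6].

Using pₖ = aₖpₖ₋₁ + pₖ₋₂, qₖ = aₖqₖ₋₁ + qₖ₋₂ (with p₋₁=1, p₋₂=0, q₋₁=0, q₋₂=1):
  k=0: a=12, p=12, q=1
  k=1: a=1, p=13, q=1
  k=2: a=3, p=51, q=4
  k=3: a=1, p=64, q=5
  k=4: a=1, p=115, q=9

115/9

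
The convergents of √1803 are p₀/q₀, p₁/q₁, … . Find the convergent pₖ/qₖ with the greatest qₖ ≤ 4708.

√1803 = [42; 2, 6, 28, 6, 2, 84, …] (period length 6).
Convergents:
  p_0/q_0 = 42/1
  p_1/q_1 = 85/2
  p_2/q_2 = 552/13
  p_3/q_3 = 15541/366
  p_4/q_4 = 93798/2209
  p_5/q_5 = 203137/4784
q_4 = 2209 ≤ 4708 < 4784 = q_5, so the answer is 93798/2209.

93798/2209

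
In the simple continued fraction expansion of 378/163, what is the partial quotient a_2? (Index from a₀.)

7

378 = 2·163 + 52   →  a_0 = 2
163 = 3·52 + 7   →  a_1 = 3
52 = 7·7 + 3   →  a_2 = 7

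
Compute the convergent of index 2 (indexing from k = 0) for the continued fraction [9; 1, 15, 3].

Using pₖ = aₖpₖ₋₁ + pₖ₋₂, qₖ = aₖqₖ₋₁ + qₖ₋₂ (with p₋₁=1, p₋₂=0, q₋₁=0, q₋₂=1):
  k=0: a=9, p=9, q=1
  k=1: a=1, p=10, q=1
  k=2: a=15, p=159, q=16

159/16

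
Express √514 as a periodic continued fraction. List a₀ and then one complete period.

[22; 1, 2, 22, 2, 1, 44]

a₀ = ⌊√514⌋ = 22.
With m₀=0, d₀=1 and mₖ₊₁ = dₖaₖ − mₖ, dₖ₊₁ = (n − mₖ₊₁²)/dₖ, aₖ₊₁ = ⌊(a₀+mₖ₊₁)/dₖ₊₁⌋:
  k=1: m=22, d=30, a=1
  k=2: m=8, d=15, a=2
  k=3: m=22, d=2, a=22
  k=4: m=22, d=15, a=2
  k=5: m=8, d=30, a=1
  k=6: m=22, d=1, a=44
d=1 and a=2a₀=44 at k=6, so the next step gives (m, d) = (22, 30) again — its k=1 value — and the period has length 6.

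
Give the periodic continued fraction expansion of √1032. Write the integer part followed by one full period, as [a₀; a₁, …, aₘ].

[32; 8, 64]

a₀ = ⌊√1032⌋ = 32.
With m₀=0, d₀=1 and mₖ₊₁ = dₖaₖ − mₖ, dₖ₊₁ = (n − mₖ₊₁²)/dₖ, aₖ₊₁ = ⌊(a₀+mₖ₊₁)/dₖ₊₁⌋:
  k=1: m=32, d=8, a=8
  k=2: m=32, d=1, a=64
d=1 and a=2a₀=64 at k=2, so the next step gives (m, d) = (32, 8) again — its k=1 value — and the period has length 2.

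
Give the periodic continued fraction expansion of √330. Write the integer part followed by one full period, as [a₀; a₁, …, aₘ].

a₀ = ⌊√330⌋ = 18.

[18; 6, 36]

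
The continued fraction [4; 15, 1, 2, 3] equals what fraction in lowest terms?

638/157

Using pₖ = aₖpₖ₋₁ + pₖ₋₂ and qₖ = aₖqₖ₋₁ + qₖ₋₂:
  k=0: a=4, p=4, q=1
  k=1: a=15, p=61, q=15
  k=2: a=1, p=65, q=16
  k=3: a=2, p=191, q=47
  k=4: a=3, p=638, q=157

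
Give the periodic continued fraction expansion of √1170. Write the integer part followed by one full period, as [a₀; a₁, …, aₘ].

a₀ = ⌊√1170⌋ = 34.
With m₀=0, d₀=1 and mₖ₊₁ = dₖaₖ − mₖ, dₖ₊₁ = (n − mₖ₊₁²)/dₖ, aₖ₊₁ = ⌊(a₀+mₖ₊₁)/dₖ₊₁⌋:
  k=1: m=34, d=14, a=4
  k=2: m=22, d=49, a=1
  k=3: m=27, d=9, a=6
  k=4: m=27, d=49, a=1
  k=5: m=22, d=14, a=4
  k=6: m=34, d=1, a=68
d=1 and a=2a₀=68 at k=6, so the next step gives (m, d) = (34, 14) again — its k=1 value — and the period has length 6.

[34; 4, 1, 6, 1, 4, 68]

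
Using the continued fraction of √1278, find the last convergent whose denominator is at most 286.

√1278 = [35; 1, 2, 1, 70, …] (period length 4).
Convergents:
  p_0/q_0 = 35/1
  p_1/q_1 = 36/1
  p_2/q_2 = 107/3
  p_3/q_3 = 143/4
  p_4/q_4 = 10117/283
  p_5/q_5 = 10260/287
q_4 = 283 ≤ 286 < 287 = q_5, so the answer is 10117/283.

10117/283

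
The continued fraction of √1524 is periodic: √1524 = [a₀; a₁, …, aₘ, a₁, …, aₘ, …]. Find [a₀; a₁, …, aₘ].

a₀ = ⌊√1524⌋ = 39.
With m₀=0, d₀=1 and mₖ₊₁ = dₖaₖ − mₖ, dₖ₊₁ = (n − mₖ₊₁²)/dₖ, aₖ₊₁ = ⌊(a₀+mₖ₊₁)/dₖ₊₁⌋:
  k=1: m=39, d=3, a=26
  k=2: m=39, d=1, a=78
d=1 and a=2a₀=78 at k=2, so the next step gives (m, d) = (39, 3) again — its k=1 value — and the period has length 2.

[39; 26, 78]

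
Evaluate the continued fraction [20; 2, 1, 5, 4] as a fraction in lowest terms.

Using pₖ = aₖpₖ₋₁ + pₖ₋₂ and qₖ = aₖqₖ₋₁ + qₖ₋₂:
  k=0: a=20, p=20, q=1
  k=1: a=2, p=41, q=2
  k=2: a=1, p=61, q=3
  k=3: a=5, p=346, q=17
  k=4: a=4, p=1445, q=71

1445/71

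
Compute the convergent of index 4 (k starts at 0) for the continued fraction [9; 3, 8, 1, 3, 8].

1016/109

Using pₖ = aₖpₖ₋₁ + pₖ₋₂, qₖ = aₖqₖ₋₁ + qₖ₋₂ (with p₋₁=1, p₋₂=0, q₋₁=0, q₋₂=1):
  k=0: a=9, p=9, q=1
  k=1: a=3, p=28, q=3
  k=2: a=8, p=233, q=25
  k=3: a=1, p=261, q=28
  k=4: a=3, p=1016, q=109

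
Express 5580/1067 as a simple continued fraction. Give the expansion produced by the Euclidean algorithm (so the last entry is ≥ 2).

[5; 4, 2, 1, 4, 2, 3, 2]

5580 = 5*1067 + 245
1067 = 4*245 + 87
245 = 2*87 + 71
87 = 1*71 + 16
71 = 4*16 + 7
16 = 2*7 + 2
7 = 3*2 + 1
2 = 2*1 + 0  (stop)
So 5580/1067 = [5; 4, 2, 1, 4, 2, 3, 2].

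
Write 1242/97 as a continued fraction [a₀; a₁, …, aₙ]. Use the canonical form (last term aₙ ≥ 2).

1242 = 12×97 + 78
97 = 1×78 + 19
78 = 4×19 + 2
19 = 9×2 + 1
2 = 2×1 + 0  (stop)
So 1242/97 = [12; 1, 4, 9, 2].

[12; 1, 4, 9, 2]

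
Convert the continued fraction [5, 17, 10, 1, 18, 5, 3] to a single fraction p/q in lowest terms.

Fold from the inside: start with 3/1.
  5 + 1/3 = 16/3
  18 + 3/16 = 291/16
  1 + 16/291 = 307/291
  10 + 291/307 = 3361/307
  17 + 307/3361 = 57444/3361
  5 + 3361/57444 = 290581/57444

290581/57444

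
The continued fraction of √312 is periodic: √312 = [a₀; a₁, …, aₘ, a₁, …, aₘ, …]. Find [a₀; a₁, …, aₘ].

[17; 1, 1, 1, 34]

a₀ = ⌊√312⌋ = 17.
With m₀=0, d₀=1 and mₖ₊₁ = dₖaₖ − mₖ, dₖ₊₁ = (n − mₖ₊₁²)/dₖ, aₖ₊₁ = ⌊(a₀+mₖ₊₁)/dₖ₊₁⌋:
  k=1: m=17, d=23, a=1
  k=2: m=6, d=12, a=1
  k=3: m=6, d=23, a=1
  k=4: m=17, d=1, a=34
d=1 and a=2a₀=34 at k=4, so the next step gives (m, d) = (17, 23) again — its k=1 value — and the period has length 4.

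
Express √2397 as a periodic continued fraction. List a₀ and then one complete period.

a₀ = ⌊√2397⌋ = 48.
With m₀=0, d₀=1 and mₖ₊₁ = dₖaₖ − mₖ, dₖ₊₁ = (n − mₖ₊₁²)/dₖ, aₖ₊₁ = ⌊(a₀+mₖ₊₁)/dₖ₊₁⌋:
  k=1: m=48, d=93, a=1
  k=2: m=45, d=4, a=23
  k=3: m=47, d=47, a=2
  k=4: m=47, d=4, a=23
  k=5: m=45, d=93, a=1
  k=6: m=48, d=1, a=96
d=1 and a=2a₀=96 at k=6, so the next step gives (m, d) = (48, 93) again — its k=1 value — and the period has length 6.

[48; 1, 23, 2, 23, 1, 96]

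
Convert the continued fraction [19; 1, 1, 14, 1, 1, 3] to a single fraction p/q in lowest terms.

Fold from the inside: start with 3/1.
  1 + 1/3 = 4/3
  1 + 3/4 = 7/4
  14 + 4/7 = 102/7
  1 + 7/102 = 109/102
  1 + 102/109 = 211/109
  19 + 109/211 = 4118/211

4118/211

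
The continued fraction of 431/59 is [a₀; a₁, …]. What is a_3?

1

431 = 7·59 + 18   →  a_0 = 7
59 = 3·18 + 5   →  a_1 = 3
18 = 3·5 + 3   →  a_2 = 3
5 = 1·3 + 2   →  a_3 = 1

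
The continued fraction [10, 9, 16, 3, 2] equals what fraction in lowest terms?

Using pₖ = aₖpₖ₋₁ + pₖ₋₂ and qₖ = aₖqₖ₋₁ + qₖ₋₂:
  k=0: a=10, p=10, q=1
  k=1: a=9, p=91, q=9
  k=2: a=16, p=1466, q=145
  k=3: a=3, p=4489, q=444
  k=4: a=2, p=10444, q=1033

10444/1033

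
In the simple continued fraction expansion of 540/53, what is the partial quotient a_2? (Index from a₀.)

540 = 10·53 + 10   →  a_0 = 10
53 = 5·10 + 3   →  a_1 = 5
10 = 3·3 + 1   →  a_2 = 3

3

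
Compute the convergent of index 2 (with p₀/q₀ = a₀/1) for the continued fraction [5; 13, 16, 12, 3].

Using pₖ = aₖpₖ₋₁ + pₖ₋₂, qₖ = aₖqₖ₋₁ + qₖ₋₂ (with p₋₁=1, p₋₂=0, q₋₁=0, q₋₂=1):
  k=0: a=5, p=5, q=1
  k=1: a=13, p=66, q=13
  k=2: a=16, p=1061, q=209

1061/209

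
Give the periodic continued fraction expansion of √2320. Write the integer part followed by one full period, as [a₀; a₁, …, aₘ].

a₀ = ⌊√2320⌋ = 48.
With m₀=0, d₀=1 and mₖ₊₁ = dₖaₖ − mₖ, dₖ₊₁ = (n − mₖ₊₁²)/dₖ, aₖ₊₁ = ⌊(a₀+mₖ₊₁)/dₖ₊₁⌋:
  k=1: m=48, d=16, a=6
  k=2: m=48, d=1, a=96
d=1 and a=2a₀=96 at k=2, so the next step gives (m, d) = (48, 16) again — its k=1 value — and the period has length 2.

[48; 6, 96]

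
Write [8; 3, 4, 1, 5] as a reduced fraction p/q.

Fold from the inside: start with 5/1.
  1 + 1/5 = 6/5
  4 + 5/6 = 29/6
  3 + 6/29 = 93/29
  8 + 29/93 = 773/93

773/93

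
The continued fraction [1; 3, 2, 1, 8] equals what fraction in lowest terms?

113/87

Using pₖ = aₖpₖ₋₁ + pₖ₋₂ and qₖ = aₖqₖ₋₁ + qₖ₋₂:
  k=0: a=1, p=1, q=1
  k=1: a=3, p=4, q=3
  k=2: a=2, p=9, q=7
  k=3: a=1, p=13, q=10
  k=4: a=8, p=113, q=87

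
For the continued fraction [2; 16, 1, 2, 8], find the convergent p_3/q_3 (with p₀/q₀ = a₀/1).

Using pₖ = aₖpₖ₋₁ + pₖ₋₂, qₖ = aₖqₖ₋₁ + qₖ₋₂ (with p₋₁=1, p₋₂=0, q₋₁=0, q₋₂=1):
  k=0: a=2, p=2, q=1
  k=1: a=16, p=33, q=16
  k=2: a=1, p=35, q=17
  k=3: a=2, p=103, q=50

103/50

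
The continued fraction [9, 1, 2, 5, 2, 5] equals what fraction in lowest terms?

1850/191

Using pₖ = aₖpₖ₋₁ + pₖ₋₂ and qₖ = aₖqₖ₋₁ + qₖ₋₂:
  k=0: a=9, p=9, q=1
  k=1: a=1, p=10, q=1
  k=2: a=2, p=29, q=3
  k=3: a=5, p=155, q=16
  k=4: a=2, p=339, q=35
  k=5: a=5, p=1850, q=191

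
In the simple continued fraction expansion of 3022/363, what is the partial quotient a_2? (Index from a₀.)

13

3022 = 8·363 + 118   →  a_0 = 8
363 = 3·118 + 9   →  a_1 = 3
118 = 13·9 + 1   →  a_2 = 13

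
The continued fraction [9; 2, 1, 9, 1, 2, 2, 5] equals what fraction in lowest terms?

11054/1183

Fold from the inside: start with 5/1.
  2 + 1/5 = 11/5
  2 + 5/11 = 27/11
  1 + 11/27 = 38/27
  9 + 27/38 = 369/38
  1 + 38/369 = 407/369
  2 + 369/407 = 1183/407
  9 + 407/1183 = 11054/1183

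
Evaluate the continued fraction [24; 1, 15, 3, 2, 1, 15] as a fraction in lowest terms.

63818/2559

Fold from the inside: start with 15/1.
  1 + 1/15 = 16/15
  2 + 15/16 = 47/16
  3 + 16/47 = 157/47
  15 + 47/157 = 2402/157
  1 + 157/2402 = 2559/2402
  24 + 2402/2559 = 63818/2559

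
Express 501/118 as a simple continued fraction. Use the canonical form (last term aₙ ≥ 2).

[4; 4, 14, 2]

501 = 4·118 + 29
118 = 4·29 + 2
29 = 14·2 + 1
2 = 2·1 + 0  (stop)
So 501/118 = [4; 4, 14, 2].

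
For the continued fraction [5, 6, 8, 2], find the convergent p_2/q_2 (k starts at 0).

Using pₖ = aₖpₖ₋₁ + pₖ₋₂, qₖ = aₖqₖ₋₁ + qₖ₋₂ (with p₋₁=1, p₋₂=0, q₋₁=0, q₋₂=1):
  k=0: a=5, p=5, q=1
  k=1: a=6, p=31, q=6
  k=2: a=8, p=253, q=49

253/49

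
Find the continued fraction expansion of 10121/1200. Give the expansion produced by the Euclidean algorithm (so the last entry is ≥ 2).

10121 = 8·1200 + 521
1200 = 2·521 + 158
521 = 3·158 + 47
158 = 3·47 + 17
47 = 2·17 + 13
17 = 1·13 + 4
13 = 3·4 + 1
4 = 4·1 + 0  (stop)
So 10121/1200 = [8; 2, 3, 3, 2, 1, 3, 4].

[8; 2, 3, 3, 2, 1, 3, 4]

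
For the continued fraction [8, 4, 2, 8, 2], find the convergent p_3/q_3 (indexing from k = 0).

Using pₖ = aₖpₖ₋₁ + pₖ₋₂, qₖ = aₖqₖ₋₁ + qₖ₋₂ (with p₋₁=1, p₋₂=0, q₋₁=0, q₋₂=1):
  k=0: a=8, p=8, q=1
  k=1: a=4, p=33, q=4
  k=2: a=2, p=74, q=9
  k=3: a=8, p=625, q=76

625/76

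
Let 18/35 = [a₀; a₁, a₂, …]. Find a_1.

18 = 0·35 + 18   →  a_0 = 0
35 = 1·18 + 17   →  a_1 = 1

1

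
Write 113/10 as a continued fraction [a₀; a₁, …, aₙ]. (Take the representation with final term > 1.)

113 = 11*10 + 3
10 = 3*3 + 1
3 = 3*1 + 0  (stop)
So 113/10 = [11; 3, 3].

[11; 3, 3]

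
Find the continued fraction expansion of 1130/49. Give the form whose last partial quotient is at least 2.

[23; 16, 3]

1130 = 23*49 + 3
49 = 16*3 + 1
3 = 3*1 + 0  (stop)
So 1130/49 = [23; 16, 3].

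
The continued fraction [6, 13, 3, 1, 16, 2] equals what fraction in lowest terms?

Using pₖ = aₖpₖ₋₁ + pₖ₋₂ and qₖ = aₖqₖ₋₁ + qₖ₋₂:
  k=0: a=6, p=6, q=1
  k=1: a=13, p=79, q=13
  k=2: a=3, p=243, q=40
  k=3: a=1, p=322, q=53
  k=4: a=16, p=5395, q=888
  k=5: a=2, p=11112, q=1829

11112/1829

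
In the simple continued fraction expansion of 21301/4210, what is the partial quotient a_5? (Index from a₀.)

21301 = 5·4210 + 251   →  a_0 = 5
4210 = 16·251 + 194   →  a_1 = 16
251 = 1·194 + 57   →  a_2 = 1
194 = 3·57 + 23   →  a_3 = 3
57 = 2·23 + 11   →  a_4 = 2
23 = 2·11 + 1   →  a_5 = 2

2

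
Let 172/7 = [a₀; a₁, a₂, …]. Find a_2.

172 = 24·7 + 4   →  a_0 = 24
7 = 1·4 + 3   →  a_1 = 1
4 = 1·3 + 1   →  a_2 = 1

1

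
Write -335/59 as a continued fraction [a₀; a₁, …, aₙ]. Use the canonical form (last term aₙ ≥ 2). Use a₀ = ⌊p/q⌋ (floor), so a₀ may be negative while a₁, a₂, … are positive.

-335 = -6×59 + 19
59 = 3×19 + 2
19 = 9×2 + 1
2 = 2×1 + 0  (stop)
So -335/59 = [-6; 3, 9, 2].

[-6; 3, 9, 2]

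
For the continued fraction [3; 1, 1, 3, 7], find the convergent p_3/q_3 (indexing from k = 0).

Using pₖ = aₖpₖ₋₁ + pₖ₋₂, qₖ = aₖqₖ₋₁ + qₖ₋₂ (with p₋₁=1, p₋₂=0, q₋₁=0, q₋₂=1):
  k=0: a=3, p=3, q=1
  k=1: a=1, p=4, q=1
  k=2: a=1, p=7, q=2
  k=3: a=3, p=25, q=7

25/7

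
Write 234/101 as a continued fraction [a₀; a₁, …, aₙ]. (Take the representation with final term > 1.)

[2; 3, 6, 2, 2]

234 = 2×101 + 32
101 = 3×32 + 5
32 = 6×5 + 2
5 = 2×2 + 1
2 = 2×1 + 0  (stop)
So 234/101 = [2; 3, 6, 2, 2].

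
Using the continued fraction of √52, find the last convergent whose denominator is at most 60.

137/19

√52 = [7; 4, 1, 2, 1, 4, 14, …] (period length 6).
Convergents:
  p_0/q_0 = 7/1
  p_1/q_1 = 29/4
  p_2/q_2 = 36/5
  p_3/q_3 = 101/14
  p_4/q_4 = 137/19
  p_5/q_5 = 649/90
q_4 = 19 ≤ 60 < 90 = q_5, so the answer is 137/19.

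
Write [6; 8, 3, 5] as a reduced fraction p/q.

Using pₖ = aₖpₖ₋₁ + pₖ₋₂ and qₖ = aₖqₖ₋₁ + qₖ₋₂:
  k=0: a=6, p=6, q=1
  k=1: a=8, p=49, q=8
  k=2: a=3, p=153, q=25
  k=3: a=5, p=814, q=133

814/133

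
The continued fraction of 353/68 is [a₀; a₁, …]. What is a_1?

353 = 5·68 + 13   →  a_0 = 5
68 = 5·13 + 3   →  a_1 = 5

5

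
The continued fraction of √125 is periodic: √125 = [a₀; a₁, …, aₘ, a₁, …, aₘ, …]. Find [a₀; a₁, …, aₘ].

[11; 5, 1, 1, 5, 22]

a₀ = ⌊√125⌋ = 11.
With m₀=0, d₀=1 and mₖ₊₁ = dₖaₖ − mₖ, dₖ₊₁ = (n − mₖ₊₁²)/dₖ, aₖ₊₁ = ⌊(a₀+mₖ₊₁)/dₖ₊₁⌋:
  k=1: m=11, d=4, a=5
  k=2: m=9, d=11, a=1
  k=3: m=2, d=11, a=1
  k=4: m=9, d=4, a=5
  k=5: m=11, d=1, a=22
d=1 and a=2a₀=22 at k=5, so the next step gives (m, d) = (11, 4) again — its k=1 value — and the period has length 5.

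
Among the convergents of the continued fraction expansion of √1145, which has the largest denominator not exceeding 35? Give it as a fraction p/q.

1049/31

√1145 = [33; 1, 5, 5, 1, 66, …] (period length 5).
Convergents:
  p_0/q_0 = 33/1
  p_1/q_1 = 34/1
  p_2/q_2 = 203/6
  p_3/q_3 = 1049/31
  p_4/q_4 = 1252/37
q_3 = 31 ≤ 35 < 37 = q_4, so the answer is 1049/31.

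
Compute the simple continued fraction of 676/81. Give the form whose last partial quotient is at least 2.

[8; 2, 1, 8, 3]

676 = 8*81 + 28
81 = 2*28 + 25
28 = 1*25 + 3
25 = 8*3 + 1
3 = 3*1 + 0  (stop)
So 676/81 = [8; 2, 1, 8, 3].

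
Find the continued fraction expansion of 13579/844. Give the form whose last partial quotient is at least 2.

[16; 11, 3, 1, 18]

13579 = 16·844 + 75
844 = 11·75 + 19
75 = 3·19 + 18
19 = 1·18 + 1
18 = 18·1 + 0  (stop)
So 13579/844 = [16; 11, 3, 1, 18].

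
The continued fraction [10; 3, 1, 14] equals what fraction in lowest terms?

Fold from the inside: start with 14/1.
  1 + 1/14 = 15/14
  3 + 14/15 = 59/15
  10 + 15/59 = 605/59

605/59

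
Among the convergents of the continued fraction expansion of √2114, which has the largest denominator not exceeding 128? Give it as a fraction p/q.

√2114 = [45; 1, 44, 1, 90, …] (period length 4).
Convergents:
  p_0/q_0 = 45/1
  p_1/q_1 = 46/1
  p_2/q_2 = 2069/45
  p_3/q_3 = 2115/46
  p_4/q_4 = 192419/4185
q_3 = 46 ≤ 128 < 4185 = q_4, so the answer is 2115/46.

2115/46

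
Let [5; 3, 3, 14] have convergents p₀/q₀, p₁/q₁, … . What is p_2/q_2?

53/10

Using pₖ = aₖpₖ₋₁ + pₖ₋₂, qₖ = aₖqₖ₋₁ + qₖ₋₂ (with p₋₁=1, p₋₂=0, q₋₁=0, q₋₂=1):
  k=0: a=5, p=5, q=1
  k=1: a=3, p=16, q=3
  k=2: a=3, p=53, q=10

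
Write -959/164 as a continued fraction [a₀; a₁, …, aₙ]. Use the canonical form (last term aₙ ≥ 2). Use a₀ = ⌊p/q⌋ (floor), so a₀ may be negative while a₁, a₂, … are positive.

-959 = -6×164 + 25
164 = 6×25 + 14
25 = 1×14 + 11
14 = 1×11 + 3
11 = 3×3 + 2
3 = 1×2 + 1
2 = 2×1 + 0  (stop)
So -959/164 = [-6; 6, 1, 1, 3, 1, 2].

[-6; 6, 1, 1, 3, 1, 2]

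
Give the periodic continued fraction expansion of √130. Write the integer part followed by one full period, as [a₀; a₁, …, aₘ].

[11; 2, 2, 22]

a₀ = ⌊√130⌋ = 11.
With m₀=0, d₀=1 and mₖ₊₁ = dₖaₖ − mₖ, dₖ₊₁ = (n − mₖ₊₁²)/dₖ, aₖ₊₁ = ⌊(a₀+mₖ₊₁)/dₖ₊₁⌋:
  k=1: m=11, d=9, a=2
  k=2: m=7, d=9, a=2
  k=3: m=11, d=1, a=22
d=1 and a=2a₀=22 at k=3, so the next step gives (m, d) = (11, 9) again — its k=1 value — and the period has length 3.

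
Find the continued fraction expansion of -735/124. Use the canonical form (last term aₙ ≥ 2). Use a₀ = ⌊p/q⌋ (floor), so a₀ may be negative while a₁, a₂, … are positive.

[-6; 13, 1, 3, 2]

-735 = -6×124 + 9
124 = 13×9 + 7
9 = 1×7 + 2
7 = 3×2 + 1
2 = 2×1 + 0  (stop)
So -735/124 = [-6; 13, 1, 3, 2].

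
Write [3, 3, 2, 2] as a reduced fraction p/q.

56/17

Fold from the inside: start with 2/1.
  2 + 1/2 = 5/2
  3 + 2/5 = 17/5
  3 + 5/17 = 56/17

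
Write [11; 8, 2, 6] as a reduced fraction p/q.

1223/110

Fold from the inside: start with 6/1.
  2 + 1/6 = 13/6
  8 + 6/13 = 110/13
  11 + 13/110 = 1223/110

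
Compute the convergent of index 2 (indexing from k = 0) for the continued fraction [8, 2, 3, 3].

59/7

Using pₖ = aₖpₖ₋₁ + pₖ₋₂, qₖ = aₖqₖ₋₁ + qₖ₋₂ (with p₋₁=1, p₋₂=0, q₋₁=0, q₋₂=1):
  k=0: a=8, p=8, q=1
  k=1: a=2, p=17, q=2
  k=2: a=3, p=59, q=7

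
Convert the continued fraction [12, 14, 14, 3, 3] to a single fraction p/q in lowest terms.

Fold from the inside: start with 3/1.
  3 + 1/3 = 10/3
  14 + 3/10 = 143/10
  14 + 10/143 = 2012/143
  12 + 143/2012 = 24287/2012

24287/2012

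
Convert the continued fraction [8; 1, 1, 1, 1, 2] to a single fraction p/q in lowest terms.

Using pₖ = aₖpₖ₋₁ + pₖ₋₂ and qₖ = aₖqₖ₋₁ + qₖ₋₂:
  k=0: a=8, p=8, q=1
  k=1: a=1, p=9, q=1
  k=2: a=1, p=17, q=2
  k=3: a=1, p=26, q=3
  k=4: a=1, p=43, q=5
  k=5: a=2, p=112, q=13

112/13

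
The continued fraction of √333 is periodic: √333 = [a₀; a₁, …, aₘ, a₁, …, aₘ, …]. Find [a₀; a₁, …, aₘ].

[18; 4, 36]

a₀ = ⌊√333⌋ = 18.
With m₀=0, d₀=1 and mₖ₊₁ = dₖaₖ − mₖ, dₖ₊₁ = (n − mₖ₊₁²)/dₖ, aₖ₊₁ = ⌊(a₀+mₖ₊₁)/dₖ₊₁⌋:
  k=1: m=18, d=9, a=4
  k=2: m=18, d=1, a=36
d=1 and a=2a₀=36 at k=2, so the next step gives (m, d) = (18, 9) again — its k=1 value — and the period has length 2.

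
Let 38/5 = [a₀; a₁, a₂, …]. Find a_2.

38 = 7·5 + 3   →  a_0 = 7
5 = 1·3 + 2   →  a_1 = 1
3 = 1·2 + 1   →  a_2 = 1

1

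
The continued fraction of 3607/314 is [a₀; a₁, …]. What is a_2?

3607 = 11·314 + 153   →  a_0 = 11
314 = 2·153 + 8   →  a_1 = 2
153 = 19·8 + 1   →  a_2 = 19

19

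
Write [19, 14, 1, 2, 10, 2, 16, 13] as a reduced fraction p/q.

3914707/205301

Fold from the inside: start with 13/1.
  16 + 1/13 = 209/13
  2 + 13/209 = 431/209
  10 + 209/431 = 4519/431
  2 + 431/4519 = 9469/4519
  1 + 4519/9469 = 13988/9469
  14 + 9469/13988 = 205301/13988
  19 + 13988/205301 = 3914707/205301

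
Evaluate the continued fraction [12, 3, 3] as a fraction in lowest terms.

123/10

Fold from the inside: start with 3/1.
  3 + 1/3 = 10/3
  12 + 3/10 = 123/10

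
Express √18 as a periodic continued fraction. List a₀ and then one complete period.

a₀ = ⌊√18⌋ = 4.

[4; 4, 8]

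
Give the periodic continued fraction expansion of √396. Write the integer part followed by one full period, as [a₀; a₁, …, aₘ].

[19; 1, 8, 1, 38]

a₀ = ⌊√396⌋ = 19.
With m₀=0, d₀=1 and mₖ₊₁ = dₖaₖ − mₖ, dₖ₊₁ = (n − mₖ₊₁²)/dₖ, aₖ₊₁ = ⌊(a₀+mₖ₊₁)/dₖ₊₁⌋:
  k=1: m=19, d=35, a=1
  k=2: m=16, d=4, a=8
  k=3: m=16, d=35, a=1
  k=4: m=19, d=1, a=38
d=1 and a=2a₀=38 at k=4, so the next step gives (m, d) = (19, 35) again — its k=1 value — and the period has length 4.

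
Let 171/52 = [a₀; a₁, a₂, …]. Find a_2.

171 = 3·52 + 15   →  a_0 = 3
52 = 3·15 + 7   →  a_1 = 3
15 = 2·7 + 1   →  a_2 = 2

2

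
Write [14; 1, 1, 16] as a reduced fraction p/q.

479/33

Using pₖ = aₖpₖ₋₁ + pₖ₋₂ and qₖ = aₖqₖ₋₁ + qₖ₋₂:
  k=0: a=14, p=14, q=1
  k=1: a=1, p=15, q=1
  k=2: a=1, p=29, q=2
  k=3: a=16, p=479, q=33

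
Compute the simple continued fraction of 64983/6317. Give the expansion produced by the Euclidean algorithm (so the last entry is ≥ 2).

[10; 3, 2, 15, 2, 2, 11]

64983 = 10×6317 + 1813
6317 = 3×1813 + 878
1813 = 2×878 + 57
878 = 15×57 + 23
57 = 2×23 + 11
23 = 2×11 + 1
11 = 11×1 + 0  (stop)
So 64983/6317 = [10; 3, 2, 15, 2, 2, 11].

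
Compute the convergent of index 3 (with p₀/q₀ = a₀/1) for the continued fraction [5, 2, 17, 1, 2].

Using pₖ = aₖpₖ₋₁ + pₖ₋₂, qₖ = aₖqₖ₋₁ + qₖ₋₂ (with p₋₁=1, p₋₂=0, q₋₁=0, q₋₂=1):
  k=0: a=5, p=5, q=1
  k=1: a=2, p=11, q=2
  k=2: a=17, p=192, q=35
  k=3: a=1, p=203, q=37

203/37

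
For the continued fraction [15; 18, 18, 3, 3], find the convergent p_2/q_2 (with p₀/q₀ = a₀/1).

Using pₖ = aₖpₖ₋₁ + pₖ₋₂, qₖ = aₖqₖ₋₁ + qₖ₋₂ (with p₋₁=1, p₋₂=0, q₋₁=0, q₋₂=1):
  k=0: a=15, p=15, q=1
  k=1: a=18, p=271, q=18
  k=2: a=18, p=4893, q=325

4893/325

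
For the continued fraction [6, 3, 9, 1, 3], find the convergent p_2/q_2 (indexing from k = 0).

177/28

Using pₖ = aₖpₖ₋₁ + pₖ₋₂, qₖ = aₖqₖ₋₁ + qₖ₋₂ (with p₋₁=1, p₋₂=0, q₋₁=0, q₋₂=1):
  k=0: a=6, p=6, q=1
  k=1: a=3, p=19, q=3
  k=2: a=9, p=177, q=28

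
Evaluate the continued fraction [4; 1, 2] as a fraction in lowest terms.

14/3

Using pₖ = aₖpₖ₋₁ + pₖ₋₂ and qₖ = aₖqₖ₋₁ + qₖ₋₂:
  k=0: a=4, p=4, q=1
  k=1: a=1, p=5, q=1
  k=2: a=2, p=14, q=3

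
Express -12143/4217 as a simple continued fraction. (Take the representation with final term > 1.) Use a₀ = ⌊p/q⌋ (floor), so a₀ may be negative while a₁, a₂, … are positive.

[-3; 8, 3, 3, 8, 6]

-12143 = -3×4217 + 508
4217 = 8×508 + 153
508 = 3×153 + 49
153 = 3×49 + 6
49 = 8×6 + 1
6 = 6×1 + 0  (stop)
So -12143/4217 = [-3; 8, 3, 3, 8, 6].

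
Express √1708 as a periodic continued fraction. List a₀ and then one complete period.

a₀ = ⌊√1708⌋ = 41.
With m₀=0, d₀=1 and mₖ₊₁ = dₖaₖ − mₖ, dₖ₊₁ = (n − mₖ₊₁²)/dₖ, aₖ₊₁ = ⌊(a₀+mₖ₊₁)/dₖ₊₁⌋:
  k=1: m=41, d=27, a=3
  k=2: m=40, d=4, a=20
  k=3: m=40, d=27, a=3
  k=4: m=41, d=1, a=82
d=1 and a=2a₀=82 at k=4, so the next step gives (m, d) = (41, 27) again — its k=1 value — and the period has length 4.

[41; 3, 20, 3, 82]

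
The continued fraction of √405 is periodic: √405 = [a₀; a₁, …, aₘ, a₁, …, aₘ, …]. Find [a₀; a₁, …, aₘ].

[20; 8, 40]

a₀ = ⌊√405⌋ = 20.
With m₀=0, d₀=1 and mₖ₊₁ = dₖaₖ − mₖ, dₖ₊₁ = (n − mₖ₊₁²)/dₖ, aₖ₊₁ = ⌊(a₀+mₖ₊₁)/dₖ₊₁⌋:
  k=1: m=20, d=5, a=8
  k=2: m=20, d=1, a=40
d=1 and a=2a₀=40 at k=2, so the next step gives (m, d) = (20, 5) again — its k=1 value — and the period has length 2.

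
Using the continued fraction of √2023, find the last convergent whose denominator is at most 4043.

180091/4004

√2023 = [44; 1, 43, 1, 88, …] (period length 4).
Convergents:
  p_0/q_0 = 44/1
  p_1/q_1 = 45/1
  p_2/q_2 = 1979/44
  p_3/q_3 = 2024/45
  p_4/q_4 = 180091/4004
  p_5/q_5 = 182115/4049
q_4 = 4004 ≤ 4043 < 4049 = q_5, so the answer is 180091/4004.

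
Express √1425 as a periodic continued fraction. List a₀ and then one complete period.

a₀ = ⌊√1425⌋ = 37.
With m₀=0, d₀=1 and mₖ₊₁ = dₖaₖ − mₖ, dₖ₊₁ = (n − mₖ₊₁²)/dₖ, aₖ₊₁ = ⌊(a₀+mₖ₊₁)/dₖ₊₁⌋:
  k=1: m=37, d=56, a=1
  k=2: m=19, d=19, a=2
  k=3: m=19, d=56, a=1
  k=4: m=37, d=1, a=74
d=1 and a=2a₀=74 at k=4, so the next step gives (m, d) = (37, 56) again — its k=1 value — and the period has length 4.

[37; 1, 2, 1, 74]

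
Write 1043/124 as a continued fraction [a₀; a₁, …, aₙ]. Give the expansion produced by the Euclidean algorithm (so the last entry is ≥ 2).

1043 = 8·124 + 51
124 = 2·51 + 22
51 = 2·22 + 7
22 = 3·7 + 1
7 = 7·1 + 0  (stop)
So 1043/124 = [8; 2, 2, 3, 7].

[8; 2, 2, 3, 7]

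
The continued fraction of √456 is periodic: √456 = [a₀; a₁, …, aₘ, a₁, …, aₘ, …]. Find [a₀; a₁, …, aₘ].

[21; 2, 1, 4, 1, 2, 42]

a₀ = ⌊√456⌋ = 21.
With m₀=0, d₀=1 and mₖ₊₁ = dₖaₖ − mₖ, dₖ₊₁ = (n − mₖ₊₁²)/dₖ, aₖ₊₁ = ⌊(a₀+mₖ₊₁)/dₖ₊₁⌋:
  k=1: m=21, d=15, a=2
  k=2: m=9, d=25, a=1
  k=3: m=16, d=8, a=4
  k=4: m=16, d=25, a=1
  k=5: m=9, d=15, a=2
  k=6: m=21, d=1, a=42
d=1 and a=2a₀=42 at k=6, so the next step gives (m, d) = (21, 15) again — its k=1 value — and the period has length 6.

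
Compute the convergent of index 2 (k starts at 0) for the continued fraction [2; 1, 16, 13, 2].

Using pₖ = aₖpₖ₋₁ + pₖ₋₂, qₖ = aₖqₖ₋₁ + qₖ₋₂ (with p₋₁=1, p₋₂=0, q₋₁=0, q₋₂=1):
  k=0: a=2, p=2, q=1
  k=1: a=1, p=3, q=1
  k=2: a=16, p=50, q=17

50/17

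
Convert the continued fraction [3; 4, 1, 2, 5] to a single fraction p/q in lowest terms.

Using pₖ = aₖpₖ₋₁ + pₖ₋₂ and qₖ = aₖqₖ₋₁ + qₖ₋₂:
  k=0: a=3, p=3, q=1
  k=1: a=4, p=13, q=4
  k=2: a=1, p=16, q=5
  k=3: a=2, p=45, q=14
  k=4: a=5, p=241, q=75

241/75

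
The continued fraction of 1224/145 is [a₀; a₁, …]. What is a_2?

1224 = 8·145 + 64   →  a_0 = 8
145 = 2·64 + 17   →  a_1 = 2
64 = 3·17 + 13   →  a_2 = 3

3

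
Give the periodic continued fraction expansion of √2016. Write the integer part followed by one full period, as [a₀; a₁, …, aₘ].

a₀ = ⌊√2016⌋ = 44.
With m₀=0, d₀=1 and mₖ₊₁ = dₖaₖ − mₖ, dₖ₊₁ = (n − mₖ₊₁²)/dₖ, aₖ₊₁ = ⌊(a₀+mₖ₊₁)/dₖ₊₁⌋:
  k=1: m=44, d=80, a=1
  k=2: m=36, d=9, a=8
  k=3: m=36, d=80, a=1
  k=4: m=44, d=1, a=88
d=1 and a=2a₀=88 at k=4, so the next step gives (m, d) = (44, 80) again — its k=1 value — and the period has length 4.

[44; 1, 8, 1, 88]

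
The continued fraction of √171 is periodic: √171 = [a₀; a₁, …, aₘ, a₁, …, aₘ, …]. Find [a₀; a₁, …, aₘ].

a₀ = ⌊√171⌋ = 13.

[13; 13, 26]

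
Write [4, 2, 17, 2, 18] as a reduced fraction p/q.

5971/1331

Using pₖ = aₖpₖ₋₁ + pₖ₋₂ and qₖ = aₖqₖ₋₁ + qₖ₋₂:
  k=0: a=4, p=4, q=1
  k=1: a=2, p=9, q=2
  k=2: a=17, p=157, q=35
  k=3: a=2, p=323, q=72
  k=4: a=18, p=5971, q=1331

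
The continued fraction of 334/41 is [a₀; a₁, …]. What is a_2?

1

334 = 8·41 + 6   →  a_0 = 8
41 = 6·6 + 5   →  a_1 = 6
6 = 1·5 + 1   →  a_2 = 1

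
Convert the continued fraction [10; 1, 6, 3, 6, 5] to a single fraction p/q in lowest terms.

Fold from the inside: start with 5/1.
  6 + 1/5 = 31/5
  3 + 5/31 = 98/31
  6 + 31/98 = 619/98
  1 + 98/619 = 717/619
  10 + 619/717 = 7789/717

7789/717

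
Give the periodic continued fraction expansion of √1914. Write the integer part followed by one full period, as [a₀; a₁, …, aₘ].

a₀ = ⌊√1914⌋ = 43.
With m₀=0, d₀=1 and mₖ₊₁ = dₖaₖ − mₖ, dₖ₊₁ = (n − mₖ₊₁²)/dₖ, aₖ₊₁ = ⌊(a₀+mₖ₊₁)/dₖ₊₁⌋:
  k=1: m=43, d=65, a=1
  k=2: m=22, d=22, a=2
  k=3: m=22, d=65, a=1
  k=4: m=43, d=1, a=86
d=1 and a=2a₀=86 at k=4, so the next step gives (m, d) = (43, 65) again — its k=1 value — and the period has length 4.

[43; 1, 2, 1, 86]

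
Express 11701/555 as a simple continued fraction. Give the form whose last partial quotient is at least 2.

[21; 12, 15, 3]

11701 = 21*555 + 46
555 = 12*46 + 3
46 = 15*3 + 1
3 = 3*1 + 0  (stop)
So 11701/555 = [21; 12, 15, 3].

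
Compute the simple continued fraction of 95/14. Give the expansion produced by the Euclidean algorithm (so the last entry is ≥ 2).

95 = 6·14 + 11
14 = 1·11 + 3
11 = 3·3 + 2
3 = 1·2 + 1
2 = 2·1 + 0  (stop)
So 95/14 = [6; 1, 3, 1, 2].

[6; 1, 3, 1, 2]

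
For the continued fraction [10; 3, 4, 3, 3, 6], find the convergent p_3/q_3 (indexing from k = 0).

433/42

Using pₖ = aₖpₖ₋₁ + pₖ₋₂, qₖ = aₖqₖ₋₁ + qₖ₋₂ (with p₋₁=1, p₋₂=0, q₋₁=0, q₋₂=1):
  k=0: a=10, p=10, q=1
  k=1: a=3, p=31, q=3
  k=2: a=4, p=134, q=13
  k=3: a=3, p=433, q=42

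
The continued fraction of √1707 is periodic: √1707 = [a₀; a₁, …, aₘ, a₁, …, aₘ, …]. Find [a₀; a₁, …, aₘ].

[41; 3, 6, 41, 6, 3, 82]

a₀ = ⌊√1707⌋ = 41.
With m₀=0, d₀=1 and mₖ₊₁ = dₖaₖ − mₖ, dₖ₊₁ = (n − mₖ₊₁²)/dₖ, aₖ₊₁ = ⌊(a₀+mₖ₊₁)/dₖ₊₁⌋:
  k=1: m=41, d=26, a=3
  k=2: m=37, d=13, a=6
  k=3: m=41, d=2, a=41
  k=4: m=41, d=13, a=6
  k=5: m=37, d=26, a=3
  k=6: m=41, d=1, a=82
d=1 and a=2a₀=82 at k=6, so the next step gives (m, d) = (41, 26) again — its k=1 value — and the period has length 6.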